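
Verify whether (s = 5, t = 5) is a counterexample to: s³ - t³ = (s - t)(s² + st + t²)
No

Substituting s = 5, t = 5:
LHS = 5³ - 5³ = 0
RHS = (5 - 5)(5² + 5·5 + 5²) = 0

The sides agree, so this pair does not disprove the claim.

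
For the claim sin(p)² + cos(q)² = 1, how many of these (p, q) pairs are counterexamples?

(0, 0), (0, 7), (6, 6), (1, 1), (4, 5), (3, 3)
Testing each pair:
(0, 0): LHS = 1, RHS = 1 → satisfies claim
(0, 7): LHS = cos(7)² ≈ 0.5684, RHS = 1 → counterexample
(6, 6): LHS = sin(6)² + cos(6)² = 1, RHS = 1 → satisfies claim
(1, 1): LHS = cos(1)² + sin(1)² = 1, RHS = 1 → satisfies claim
(4, 5): LHS = cos(5)² + sin(4)² ≈ 0.6532, RHS = 1 → counterexample
(3, 3): LHS = sin(3)² + cos(3)² = 1, RHS = 1 → satisfies claim

That makes 2 counterexamples.

Answer: 2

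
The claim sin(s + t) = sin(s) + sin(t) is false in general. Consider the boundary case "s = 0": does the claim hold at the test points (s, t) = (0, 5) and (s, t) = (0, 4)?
At (0, 5): LHS = sin(5) ≈ -0.9589, RHS = sin(5) ≈ -0.9589 → equal
At (0, 4): LHS = sin(4) ≈ -0.7568, RHS = sin(4) ≈ -0.7568 → equal

So the claim does hold at both of these boundary points, even though it is not an identity.

Answer: Yes, holds at both test points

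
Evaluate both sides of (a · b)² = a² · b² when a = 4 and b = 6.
LHS = (4 · 6)² = 576
RHS = 4² · 6² = 576

LHS = RHS: the two sides agree.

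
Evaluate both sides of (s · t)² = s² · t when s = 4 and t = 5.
LHS = (4 · 5)² = 400
RHS = 4² · 5 = 80

LHS ≠ RHS, so the equation does not hold here.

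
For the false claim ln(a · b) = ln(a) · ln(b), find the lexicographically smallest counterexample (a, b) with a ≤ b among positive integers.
(a, b) = (1, 2)

Substituting (1, 2) into the claim:
LHS = ln(1 · 2) = ln(2) ≈ 0.6931
RHS = ln(1) · ln(2) = 0

Since LHS ≠ RHS, this pair disproves the claim, and no lexicographically smaller pair (a ≤ b, positive integers) does.

For instance (4, 4) is also a counterexample (LHS = ln(16) ≈ 2.773, RHS = ln(4)² ≈ 1.922), but it's lexicographically larger.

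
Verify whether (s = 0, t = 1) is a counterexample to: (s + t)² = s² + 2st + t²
Substituting s = 0, t = 1:
LHS = (0 + 1)² = 1
RHS = 0² + 2·0·1 + 1² = 1

The sides agree, so this pair does not disprove the claim.

Answer: No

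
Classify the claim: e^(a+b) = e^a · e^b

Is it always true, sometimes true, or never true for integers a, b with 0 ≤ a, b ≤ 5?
Always true

The identity holds for every pair in the range. For instance at (a, b) = (4, 0): both sides equal e^4 ≈ 54.6.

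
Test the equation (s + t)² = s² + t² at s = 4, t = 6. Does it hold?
Fails

Substituting s = 4, t = 6:

LHS = (4 + 6)² = 100
RHS = 4² + 6² = 52

LHS ≠ RHS, so the equation does not hold at this point.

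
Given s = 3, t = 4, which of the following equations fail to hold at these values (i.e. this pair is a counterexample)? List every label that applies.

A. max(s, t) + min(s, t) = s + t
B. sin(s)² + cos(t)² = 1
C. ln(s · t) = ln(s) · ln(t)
Evaluating each claim at the given values:
A. LHS = 7, RHS = 7 → holds here (LHS = RHS)
B. LHS = sin(3)² + cos(4)² ≈ 0.4472, RHS = 1 → fails here (LHS ≠ RHS)
C. LHS = ln(12) ≈ 2.485, RHS = ln(3)·ln(4) ≈ 1.523 → fails here (LHS ≠ RHS)

Answer: B, C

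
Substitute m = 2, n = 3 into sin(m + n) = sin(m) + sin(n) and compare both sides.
LHS = sin(2 + 3) = sin(5) ≈ -0.9589
RHS = sin(2) + sin(3) ≈ 1.05

LHS ≠ RHS (they differ by about 2.009), so the equation does not hold here.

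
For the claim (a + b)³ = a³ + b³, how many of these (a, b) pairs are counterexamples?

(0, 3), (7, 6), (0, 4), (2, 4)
2

Testing each pair:
(0, 3): LHS = 27, RHS = 27 → satisfies claim
(7, 6): LHS = 2197, RHS = 559 → counterexample
(0, 4): LHS = 64, RHS = 64 → satisfies claim
(2, 4): LHS = 216, RHS = 72 → counterexample

That makes 2 counterexamples.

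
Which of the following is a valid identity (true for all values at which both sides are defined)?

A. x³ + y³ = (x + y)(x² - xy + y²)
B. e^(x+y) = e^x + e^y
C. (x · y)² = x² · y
A

A: holds — e.g. at (2, 7), both sides equal 351.
B: fails at (1, 1) — LHS = e^2 ≈ 7.389, RHS = 2·e ≈ 5.437.
C: fails at (5, 5) — LHS = 625, RHS = 125.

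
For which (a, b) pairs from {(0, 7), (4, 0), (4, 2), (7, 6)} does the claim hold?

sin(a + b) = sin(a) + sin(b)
(0, 7), (4, 0)

Testing each pair:
(0, 7): LHS = sin(7) ≈ 0.657, RHS = sin(7) ≈ 0.657 → holds
(4, 0): LHS = sin(4) ≈ -0.7568, RHS = sin(4) ≈ -0.7568 → holds
(4, 2): LHS = sin(6) ≈ -0.2794, RHS = sin(4) + sin(2) ≈ 0.1525 → fails
(7, 6): LHS = sin(13) ≈ 0.4202, RHS = sin(6) + sin(7) ≈ 0.3776 → fails

2 of 4 pairs satisfy the claim.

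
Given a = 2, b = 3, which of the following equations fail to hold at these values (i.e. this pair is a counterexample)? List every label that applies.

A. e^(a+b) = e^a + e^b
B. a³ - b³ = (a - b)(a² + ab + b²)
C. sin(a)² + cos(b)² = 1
Evaluating each claim at the given values:
A. LHS = e^5 ≈ 148.4, RHS = e^2 + e^3 ≈ 27.47 → fails here (LHS ≠ RHS)
B. LHS = -19, RHS = -19 → holds here (LHS = RHS)
C. LHS = sin(2)² + cos(3)² ≈ 1.807, RHS = 1 → fails here (LHS ≠ RHS)

Answer: A, C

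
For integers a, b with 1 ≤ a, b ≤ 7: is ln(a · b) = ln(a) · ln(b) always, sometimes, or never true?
Sometimes true

It holds at (a, b) = (1, 1) (both sides equal 0), but fails at (a, b) = (3, 3) (LHS = ln(9) ≈ 2.197, RHS = ln(3)² ≈ 1.207).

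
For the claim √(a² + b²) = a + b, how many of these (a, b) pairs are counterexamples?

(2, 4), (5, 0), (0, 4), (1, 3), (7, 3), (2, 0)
Testing each pair:
(2, 4): LHS = 2·√(5) ≈ 4.472, RHS = 6 → counterexample
(5, 0): LHS = 5, RHS = 5 → satisfies claim
(0, 4): LHS = 4, RHS = 4 → satisfies claim
(1, 3): LHS = √(10) ≈ 3.162, RHS = 4 → counterexample
(7, 3): LHS = √(58) ≈ 7.616, RHS = 10 → counterexample
(2, 0): LHS = 2, RHS = 2 → satisfies claim

That makes 3 counterexamples.

Answer: 3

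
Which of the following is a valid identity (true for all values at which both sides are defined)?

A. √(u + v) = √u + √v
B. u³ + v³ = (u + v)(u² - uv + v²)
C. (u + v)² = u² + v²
A: fails at (5, 5) — LHS = √(10) ≈ 3.162, RHS = 2·√(5) ≈ 4.472.
B: holds — e.g. at (5, 8), both sides equal 637.
C: fails at (2, 7) — LHS = 81, RHS = 53.

Answer: B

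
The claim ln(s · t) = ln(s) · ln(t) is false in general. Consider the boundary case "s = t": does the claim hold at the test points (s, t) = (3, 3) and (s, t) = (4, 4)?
No, fails at both test points

At (3, 3): LHS = ln(9) ≈ 2.197 ≠ RHS = ln(3)² ≈ 1.207
At (4, 4): LHS = ln(16) ≈ 2.773 ≠ RHS = ln(4)² ≈ 1.922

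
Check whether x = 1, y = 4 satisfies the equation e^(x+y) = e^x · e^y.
Substituting x = 1, y = 4:

LHS = e^(1+4) = e^5 ≈ 148.4
RHS = e^1 · e^4 = e^5 ≈ 148.4

LHS = RHS, so the equation holds at this point.

Answer: Holds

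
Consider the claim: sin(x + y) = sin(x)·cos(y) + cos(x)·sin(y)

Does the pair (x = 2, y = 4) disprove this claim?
No

Substituting x = 2, y = 4:
LHS = sin(2 + 4) = sin(6) ≈ -0.2794
RHS = sin(2)·cos(4) + cos(2)·sin(4) = sin(2)·cos(4) + sin(4)·cos(2) ≈ -0.2794

The sides agree, so this pair does not disprove the claim.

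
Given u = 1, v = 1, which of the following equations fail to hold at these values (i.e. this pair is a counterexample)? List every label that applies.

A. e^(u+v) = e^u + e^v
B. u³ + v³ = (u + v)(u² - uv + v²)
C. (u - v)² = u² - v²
Evaluating each claim at the given values:
A. LHS = e^2 ≈ 7.389, RHS = 2·e ≈ 5.437 → fails here (LHS ≠ RHS)
B. LHS = 2, RHS = 2 → holds here (LHS = RHS)
C. LHS = 0, RHS = 0 → holds here (LHS = RHS)

Answer: A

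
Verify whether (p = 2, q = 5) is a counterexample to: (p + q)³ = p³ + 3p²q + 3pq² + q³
Substituting p = 2, q = 5:
LHS = (2 + 5)³ = 343
RHS = 2³ + 3·2²·5 + 3·2·5² + 5³ = 343

The sides agree, so this pair does not disprove the claim.

Answer: No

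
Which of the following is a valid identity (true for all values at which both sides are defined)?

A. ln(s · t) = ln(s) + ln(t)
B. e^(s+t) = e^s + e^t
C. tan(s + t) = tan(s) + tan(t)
A: holds — e.g. at (3, 3), both sides equal ln(9) ≈ 2.197.
B: fails at (4, 6) — LHS = e^10 ≈ 22026.5, RHS = e^4 + e^6 ≈ 458.
C: fails at (1, 2) — LHS = tan(3) ≈ -0.1425, RHS = tan(2) + tan(1) ≈ -0.6276.

Answer: A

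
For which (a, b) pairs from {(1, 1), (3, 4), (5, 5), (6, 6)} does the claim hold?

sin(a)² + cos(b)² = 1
(1, 1), (5, 5), (6, 6)

Testing each pair:
(1, 1): LHS = cos(1)² + sin(1)² = 1, RHS = 1 → holds
(3, 4): LHS = sin(3)² + cos(4)² ≈ 0.4472, RHS = 1 → fails
(5, 5): LHS = cos(5)² + sin(5)² = 1, RHS = 1 → holds
(6, 6): LHS = sin(6)² + cos(6)² = 1, RHS = 1 → holds

3 of 4 pairs satisfy the claim.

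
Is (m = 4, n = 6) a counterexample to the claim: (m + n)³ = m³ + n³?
Yes

Substituting m = 4, n = 6:
LHS = (4 + 6)³ = 1000
RHS = 4³ + 6³ = 280

Since LHS ≠ RHS, this pair disproves the claim.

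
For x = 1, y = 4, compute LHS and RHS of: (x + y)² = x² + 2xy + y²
LHS = (1 + 4)² = 25
RHS = 1² + 2·1·4 + 4² = 25

LHS = RHS: the two sides agree.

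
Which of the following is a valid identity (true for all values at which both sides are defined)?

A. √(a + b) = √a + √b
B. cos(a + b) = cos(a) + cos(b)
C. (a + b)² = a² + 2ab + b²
C

A: fails at (5, 5) — LHS = √(10) ≈ 3.162, RHS = 2·√(5) ≈ 4.472.
B: fails at (4, 6) — LHS = cos(10) ≈ -0.8391, RHS = cos(4) + cos(6) ≈ 0.3065.
C: holds — e.g. at (3, 5), both sides equal 64.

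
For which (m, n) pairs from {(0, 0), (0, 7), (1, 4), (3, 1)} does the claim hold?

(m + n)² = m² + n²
(0, 0), (0, 7)

Testing each pair:
(0, 0): LHS = 0, RHS = 0 → holds
(0, 7): LHS = 49, RHS = 49 → holds
(1, 4): LHS = 25, RHS = 17 → fails
(3, 1): LHS = 16, RHS = 10 → fails

2 of 4 pairs satisfy the claim.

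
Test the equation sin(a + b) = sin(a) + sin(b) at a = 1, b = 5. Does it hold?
Fails

Substituting a = 1, b = 5:

LHS = sin(1 + 5) = sin(6) ≈ -0.2794
RHS = sin(1) + sin(5) ≈ -0.1175

LHS ≠ RHS, so the equation does not hold at this point.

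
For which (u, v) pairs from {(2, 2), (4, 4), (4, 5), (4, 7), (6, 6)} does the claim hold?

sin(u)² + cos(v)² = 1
Testing each pair:
(2, 2): LHS = cos(2)² + sin(2)² = 1, RHS = 1 → holds
(4, 4): LHS = cos(4)² + sin(4)² = 1, RHS = 1 → holds
(4, 5): LHS = cos(5)² + sin(4)² ≈ 0.6532, RHS = 1 → fails
(4, 7): LHS = cos(7)² + sin(4)² ≈ 1.141, RHS = 1 → fails
(6, 6): LHS = sin(6)² + cos(6)² = 1, RHS = 1 → holds

3 of 5 pairs satisfy the claim.

Answer: (2, 2), (4, 4), (6, 6)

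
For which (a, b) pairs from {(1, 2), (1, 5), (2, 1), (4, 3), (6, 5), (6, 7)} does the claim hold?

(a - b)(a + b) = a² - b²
All pairs

Testing each pair:
(1, 2): LHS = -3, RHS = -3 → holds
(1, 5): LHS = -24, RHS = -24 → holds
(2, 1): LHS = 3, RHS = 3 → holds
(4, 3): LHS = 7, RHS = 7 → holds
(6, 5): LHS = 11, RHS = 11 → holds
(6, 7): LHS = -13, RHS = -13 → holds

Every pair satisfies the claim.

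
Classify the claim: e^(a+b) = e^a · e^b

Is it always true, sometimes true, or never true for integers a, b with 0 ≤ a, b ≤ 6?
Always true

The identity holds for every pair in the range. For instance at (a, b) = (5, 2): both sides equal e^7 ≈ 1097.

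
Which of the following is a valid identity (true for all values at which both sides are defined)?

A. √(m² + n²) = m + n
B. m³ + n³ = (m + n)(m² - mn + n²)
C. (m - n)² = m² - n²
B

A: fails at (4, 6) — LHS = 2·√(13) ≈ 7.211, RHS = 10.
B: holds — e.g. at (4, 6), both sides equal 280.
C: fails at (1, 5) — LHS = 16, RHS = -24.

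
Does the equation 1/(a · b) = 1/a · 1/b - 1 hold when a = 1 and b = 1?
Substituting a = 1, b = 1:

LHS = 1/(1 · 1) = 1
RHS = 1/1 · 1/1 - 1 = 0

LHS ≠ RHS, so the equation does not hold at this point.

Answer: Fails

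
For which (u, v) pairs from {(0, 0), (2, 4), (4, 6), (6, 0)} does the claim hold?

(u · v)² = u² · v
Testing each pair:
(0, 0): LHS = 0, RHS = 0 → holds
(2, 4): LHS = 64, RHS = 16 → fails
(4, 6): LHS = 576, RHS = 96 → fails
(6, 0): LHS = 0, RHS = 0 → holds

2 of 4 pairs satisfy the claim.

Answer: (0, 0), (6, 0)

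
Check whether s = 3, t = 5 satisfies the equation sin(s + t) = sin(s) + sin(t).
Substituting s = 3, t = 5:

LHS = sin(3 + 5) = sin(8) ≈ 0.9894
RHS = sin(3) + sin(5) ≈ -0.8178

LHS ≠ RHS, so the equation does not hold at this point.

Answer: Fails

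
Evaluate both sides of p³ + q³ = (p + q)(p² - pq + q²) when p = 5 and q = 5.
LHS = 5³ + 5³ = 250
RHS = (5 + 5)(5² - 5·5 + 5²) = 250

LHS = RHS: the two sides agree.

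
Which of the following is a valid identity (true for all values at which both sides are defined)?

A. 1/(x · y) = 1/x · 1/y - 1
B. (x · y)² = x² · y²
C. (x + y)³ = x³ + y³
A: fails at (2, 5) — LHS = 1/10, RHS = -9/10.
B: holds — e.g. at (1, 3), both sides equal 9.
C: fails at (5, 5) — LHS = 1000, RHS = 250.

Answer: B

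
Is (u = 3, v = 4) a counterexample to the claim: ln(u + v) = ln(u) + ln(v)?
Substituting u = 3, v = 4:
LHS = ln(3 + 4) = ln(7) ≈ 1.946
RHS = ln(3) + ln(4) ≈ 2.485

Since LHS ≠ RHS, this pair disproves the claim.

Answer: Yes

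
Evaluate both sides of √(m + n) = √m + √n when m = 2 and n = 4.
LHS = √(2 + 4) = √(6) ≈ 2.449
RHS = √2 + √4 = √(2) + 2 ≈ 3.414

LHS ≠ RHS (they differ by about 0.9647), so the equation does not hold here.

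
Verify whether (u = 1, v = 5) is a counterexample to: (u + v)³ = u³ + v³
Yes

Substituting u = 1, v = 5:
LHS = (1 + 5)³ = 216
RHS = 1³ + 5³ = 126

Since LHS ≠ RHS, this pair disproves the claim.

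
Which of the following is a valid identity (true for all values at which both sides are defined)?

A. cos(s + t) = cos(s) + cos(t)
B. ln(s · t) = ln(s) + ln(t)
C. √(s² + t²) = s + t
A: fails at (5, 5) — LHS = cos(10) ≈ -0.8391, RHS = 2·cos(5) ≈ 0.5673.
B: holds — e.g. at (6, 7), both sides equal ln(42) ≈ 3.738.
C: fails at (4, 6) — LHS = 2·√(13) ≈ 7.211, RHS = 10.

Answer: B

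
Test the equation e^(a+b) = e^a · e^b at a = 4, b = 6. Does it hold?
Substituting a = 4, b = 6:

LHS = e^(4+6) = e^10 ≈ 22026.5
RHS = e^4 · e^6 = e^10 ≈ 22026.5

LHS = RHS, so the equation holds at this point.

Answer: Holds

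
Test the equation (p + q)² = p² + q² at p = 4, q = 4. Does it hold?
Substituting p = 4, q = 4:

LHS = (4 + 4)² = 64
RHS = 4² + 4² = 32

LHS ≠ RHS, so the equation does not hold at this point.

Answer: Fails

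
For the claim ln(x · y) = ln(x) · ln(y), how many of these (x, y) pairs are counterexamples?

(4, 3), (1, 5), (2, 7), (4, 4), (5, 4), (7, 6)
6

Testing each pair:
(4, 3): LHS = ln(12) ≈ 2.485, RHS = ln(3)·ln(4) ≈ 1.523 → counterexample
(1, 5): LHS = ln(5) ≈ 1.609, RHS = 0 → counterexample
(2, 7): LHS = ln(14) ≈ 2.639, RHS = ln(2)·ln(7) ≈ 1.349 → counterexample
(4, 4): LHS = ln(16) ≈ 2.773, RHS = ln(4)² ≈ 1.922 → counterexample
(5, 4): LHS = ln(20) ≈ 2.996, RHS = ln(4)·ln(5) ≈ 2.231 → counterexample
(7, 6): LHS = ln(42) ≈ 3.738, RHS = ln(6)·ln(7) ≈ 3.487 → counterexample

That makes 6 counterexamples.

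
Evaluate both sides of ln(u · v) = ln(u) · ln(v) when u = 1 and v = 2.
LHS = ln(1 · 2) = ln(2) ≈ 0.6931
RHS = ln(1) · ln(2) = 0

LHS ≠ RHS (they differ by about 0.6931), so the equation does not hold here.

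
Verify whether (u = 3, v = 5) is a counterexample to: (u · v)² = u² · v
Substituting u = 3, v = 5:
LHS = (3 · 5)² = 225
RHS = 3² · 5 = 45

Since LHS ≠ RHS, this pair disproves the claim.

Answer: Yes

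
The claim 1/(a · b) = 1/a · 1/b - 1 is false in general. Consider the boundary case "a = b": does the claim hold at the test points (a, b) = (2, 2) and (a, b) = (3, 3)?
No, fails at both test points

At (2, 2): LHS = 1/4 ≠ RHS = -3/4
At (3, 3): LHS = 1/9 ≠ RHS = -8/9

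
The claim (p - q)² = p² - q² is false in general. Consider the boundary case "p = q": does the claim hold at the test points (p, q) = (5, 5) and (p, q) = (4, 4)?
Yes, holds at both test points

At (5, 5): LHS = 0, RHS = 0 → equal
At (4, 4): LHS = 0, RHS = 0 → equal

So the claim does hold at both of these boundary points, even though it is not an identity.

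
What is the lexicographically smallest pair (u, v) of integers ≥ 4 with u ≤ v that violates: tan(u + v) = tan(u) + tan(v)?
Substituting (4, 4) into the claim:
LHS = tan(4 + 4) = tan(8) ≈ -6.8
RHS = tan(4) + tan(4) = 2·tan(4) ≈ 2.316

Since LHS ≠ RHS, this pair disproves the claim, and no lexicographically smaller pair (u ≤ v, integers ≥ 4) does.

For instance (5, 9) is also a counterexample (LHS = tan(14) ≈ 7.245, RHS = tan(5) + tan(9) ≈ -3.833), but it's lexicographically larger.

Answer: (u, v) = (4, 4)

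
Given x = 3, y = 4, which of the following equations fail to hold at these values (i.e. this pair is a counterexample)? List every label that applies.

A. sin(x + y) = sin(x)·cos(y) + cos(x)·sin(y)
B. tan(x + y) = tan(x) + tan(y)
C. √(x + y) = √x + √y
Evaluating each claim at the given values:
A. LHS = sin(7) ≈ 0.657, RHS = sin(3)·cos(4) + sin(4)·cos(3) ≈ 0.657 → holds here (LHS = RHS)
B. LHS = tan(7) ≈ 0.8714, RHS = tan(3) + tan(4) ≈ 1.015 → fails here (LHS ≠ RHS)
C. LHS = √(7) ≈ 2.646, RHS = √(3) + 2 ≈ 3.732 → fails here (LHS ≠ RHS)

Answer: B, C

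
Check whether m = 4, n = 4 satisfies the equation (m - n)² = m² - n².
Substituting m = 4, n = 4:

LHS = (4 - 4)² = 0
RHS = 4² - 4² = 0

LHS = RHS, so the equation holds at this point.

Answer: Holds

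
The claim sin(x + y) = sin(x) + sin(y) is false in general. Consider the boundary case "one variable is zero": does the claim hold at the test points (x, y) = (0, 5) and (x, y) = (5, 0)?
Yes, holds at both test points

At (0, 5): LHS = sin(5) ≈ -0.9589, RHS = sin(5) ≈ -0.9589 → equal
At (5, 0): LHS = sin(5) ≈ -0.9589, RHS = sin(5) ≈ -0.9589 → equal

So the claim does hold at both of these boundary points, even though it is not an identity.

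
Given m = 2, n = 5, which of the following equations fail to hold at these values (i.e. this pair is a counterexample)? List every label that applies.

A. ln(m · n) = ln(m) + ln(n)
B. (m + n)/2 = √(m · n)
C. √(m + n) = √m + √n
B, C

Evaluating each claim at the given values:
A. LHS = ln(10) ≈ 2.303, RHS = ln(2) + ln(5) ≈ 2.303 → holds here (LHS = RHS)
B. LHS = 7/2, RHS = √(10) ≈ 3.162 → fails here (LHS ≠ RHS)
C. LHS = √(7) ≈ 2.646, RHS = √(2) + √(5) ≈ 3.65 → fails here (LHS ≠ RHS)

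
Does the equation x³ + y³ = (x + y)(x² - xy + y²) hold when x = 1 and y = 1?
Holds

Substituting x = 1, y = 1:

LHS = 1³ + 1³ = 2
RHS = (1 + 1)(1² - 1·1 + 1²) = 2

LHS = RHS, so the equation holds at this point.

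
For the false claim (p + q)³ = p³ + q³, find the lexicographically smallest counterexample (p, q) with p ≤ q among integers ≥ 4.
Substituting (4, 4) into the claim:
LHS = (4 + 4)³ = 512
RHS = 4³ + 4³ = 128

Since LHS ≠ RHS, this pair disproves the claim, and no lexicographically smaller pair (p ≤ q, integers ≥ 4) does.

For instance (7, 10) is also a counterexample (LHS = 4913, RHS = 1343), but it's lexicographically larger.

Answer: (p, q) = (4, 4)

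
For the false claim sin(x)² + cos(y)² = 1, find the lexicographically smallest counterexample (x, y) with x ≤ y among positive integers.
Substituting (1, 2) into the claim:
LHS = sin(1)² + cos(2)² ≈ 0.8813
RHS = 1

Since LHS ≠ RHS, this pair disproves the claim, and no lexicographically smaller pair (x ≤ y, positive integers) does.

For instance (3, 4) is also a counterexample (LHS = sin(3)² + cos(4)² ≈ 0.4472, RHS = 1), but it's lexicographically larger.

Answer: (x, y) = (1, 2)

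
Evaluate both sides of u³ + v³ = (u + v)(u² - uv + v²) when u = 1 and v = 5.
LHS = 1³ + 5³ = 126
RHS = (1 + 5)(1² - 1·5 + 5²) = 126

LHS = RHS: the two sides agree.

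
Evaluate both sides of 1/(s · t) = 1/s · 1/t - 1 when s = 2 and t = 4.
LHS = 1/(2 · 4) = 1/8
RHS = 1/2 · 1/4 - 1 = -7/8

LHS ≠ RHS, so the equation does not hold here.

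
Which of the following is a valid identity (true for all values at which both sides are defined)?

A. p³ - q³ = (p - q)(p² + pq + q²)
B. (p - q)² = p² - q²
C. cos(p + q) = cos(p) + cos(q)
A: holds — e.g. at (3, 7), both sides equal -316.
B: fails at (1, 2) — LHS = 1, RHS = -3.
C: fails at (3, 5) — LHS = cos(8) ≈ -0.1455, RHS = cos(3) + cos(5) ≈ -0.7063.

Answer: A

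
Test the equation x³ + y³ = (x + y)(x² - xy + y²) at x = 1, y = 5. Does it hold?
Holds

Substituting x = 1, y = 5:

LHS = 1³ + 5³ = 126
RHS = (1 + 5)(1² - 1·5 + 5²) = 126

LHS = RHS, so the equation holds at this point.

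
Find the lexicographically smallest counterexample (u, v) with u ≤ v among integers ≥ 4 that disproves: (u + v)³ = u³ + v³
Substituting (4, 4) into the claim:
LHS = (4 + 4)³ = 512
RHS = 4³ + 4³ = 128

Since LHS ≠ RHS, this pair disproves the claim, and no lexicographically smaller pair (u ≤ v, integers ≥ 4) does.

For instance (5, 8) is also a counterexample (LHS = 2197, RHS = 637), but it's lexicographically larger.

Answer: (u, v) = (4, 4)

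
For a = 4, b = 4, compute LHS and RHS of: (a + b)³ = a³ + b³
LHS = (4 + 4)³ = 512
RHS = 4³ + 4³ = 128

LHS ≠ RHS, so the equation does not hold here.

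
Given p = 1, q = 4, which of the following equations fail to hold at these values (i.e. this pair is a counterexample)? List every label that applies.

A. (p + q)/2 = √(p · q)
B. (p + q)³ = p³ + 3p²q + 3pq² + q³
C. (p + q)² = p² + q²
A, C

Evaluating each claim at the given values:
A. LHS = 5/2, RHS = 2 → fails here (LHS ≠ RHS)
B. LHS = 125, RHS = 125 → holds here (LHS = RHS)
C. LHS = 25, RHS = 17 → fails here (LHS ≠ RHS)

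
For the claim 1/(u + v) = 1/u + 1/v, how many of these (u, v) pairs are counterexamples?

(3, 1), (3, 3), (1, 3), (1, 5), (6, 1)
Testing each pair:
(3, 1): LHS = 1/4, RHS = 4/3 → counterexample
(3, 3): LHS = 1/6, RHS = 2/3 → counterexample
(1, 3): LHS = 1/4, RHS = 4/3 → counterexample
(1, 5): LHS = 1/6, RHS = 6/5 → counterexample
(6, 1): LHS = 1/7, RHS = 7/6 → counterexample

That makes 5 counterexamples.

Answer: 5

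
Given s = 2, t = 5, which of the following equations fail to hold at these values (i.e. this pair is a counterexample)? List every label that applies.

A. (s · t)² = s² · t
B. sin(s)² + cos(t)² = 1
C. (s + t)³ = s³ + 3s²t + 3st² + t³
A, B

Evaluating each claim at the given values:
A. LHS = 100, RHS = 20 → fails here (LHS ≠ RHS)
B. LHS = cos(5)² + sin(2)² ≈ 0.9073, RHS = 1 → fails here (LHS ≠ RHS)
C. LHS = 343, RHS = 343 → holds here (LHS = RHS)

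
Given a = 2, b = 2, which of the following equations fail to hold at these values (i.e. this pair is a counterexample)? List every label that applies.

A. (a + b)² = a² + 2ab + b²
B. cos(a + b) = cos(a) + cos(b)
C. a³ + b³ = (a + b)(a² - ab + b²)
Evaluating each claim at the given values:
A. LHS = 16, RHS = 16 → holds here (LHS = RHS)
B. LHS = cos(4) ≈ -0.6536, RHS = 2·cos(2) ≈ -0.8323 → fails here (LHS ≠ RHS)
C. LHS = 16, RHS = 16 → holds here (LHS = RHS)

Answer: B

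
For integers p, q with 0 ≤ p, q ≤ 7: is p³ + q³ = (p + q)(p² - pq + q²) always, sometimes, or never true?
The identity holds for every pair in the range. For instance at (p, q) = (5, 3): both sides equal 152.

Answer: Always true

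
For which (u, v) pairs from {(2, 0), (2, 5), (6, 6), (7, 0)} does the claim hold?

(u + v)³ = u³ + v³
Testing each pair:
(2, 0): LHS = 8, RHS = 8 → holds
(2, 5): LHS = 343, RHS = 133 → fails
(6, 6): LHS = 1728, RHS = 432 → fails
(7, 0): LHS = 343, RHS = 343 → holds

2 of 4 pairs satisfy the claim.

Answer: (2, 0), (7, 0)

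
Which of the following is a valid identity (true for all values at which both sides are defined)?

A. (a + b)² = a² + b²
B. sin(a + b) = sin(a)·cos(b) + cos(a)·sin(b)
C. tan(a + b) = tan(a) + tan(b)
B

A: fails at (3, 7) — LHS = 100, RHS = 58.
B: holds — e.g. at (1, 1), both sides equal sin(2) ≈ 0.9093.
C: fails at (1, 1) — LHS = tan(2) ≈ -2.185, RHS = 2·tan(1) ≈ 3.115.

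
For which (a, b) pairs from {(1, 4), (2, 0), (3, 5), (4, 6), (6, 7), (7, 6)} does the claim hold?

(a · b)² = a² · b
(2, 0)

Testing each pair:
(1, 4): LHS = 16, RHS = 4 → fails
(2, 0): LHS = 0, RHS = 0 → holds
(3, 5): LHS = 225, RHS = 45 → fails
(4, 6): LHS = 576, RHS = 96 → fails
(6, 7): LHS = 1764, RHS = 252 → fails
(7, 6): LHS = 1764, RHS = 294 → fails

1 of 6 pairs satisfies the claim.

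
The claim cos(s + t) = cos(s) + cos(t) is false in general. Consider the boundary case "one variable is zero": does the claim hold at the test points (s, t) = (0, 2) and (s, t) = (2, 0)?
No, fails at both test points

At (0, 2): LHS = cos(2) ≈ -0.4161 ≠ RHS = cos(2) + 1 ≈ 0.5839
At (2, 0): LHS = cos(2) ≈ -0.4161 ≠ RHS = cos(2) + 1 ≈ 0.5839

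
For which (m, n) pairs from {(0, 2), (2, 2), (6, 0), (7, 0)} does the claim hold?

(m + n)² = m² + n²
(0, 2), (6, 0), (7, 0)

Testing each pair:
(0, 2): LHS = 4, RHS = 4 → holds
(2, 2): LHS = 16, RHS = 8 → fails
(6, 0): LHS = 36, RHS = 36 → holds
(7, 0): LHS = 49, RHS = 49 → holds

3 of 4 pairs satisfy the claim.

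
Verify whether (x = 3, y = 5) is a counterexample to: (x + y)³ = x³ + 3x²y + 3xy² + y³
No

Substituting x = 3, y = 5:
LHS = (3 + 5)³ = 512
RHS = 3³ + 3·3²·5 + 3·3·5² + 5³ = 512

The sides agree, so this pair does not disprove the claim.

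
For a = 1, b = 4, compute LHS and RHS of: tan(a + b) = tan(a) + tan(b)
LHS = tan(1 + 4) = tan(5) ≈ -3.381
RHS = tan(1) + tan(4) ≈ 2.715

LHS ≠ RHS (they differ by about 6.096), so the equation does not hold here.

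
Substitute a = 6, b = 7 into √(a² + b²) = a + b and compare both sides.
LHS = √(6² + 7²) = √(85) ≈ 9.22
RHS = 6 + 7 = 13

LHS ≠ RHS (they differ by about 3.78), so the equation does not hold here.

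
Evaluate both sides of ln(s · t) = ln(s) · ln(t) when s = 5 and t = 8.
LHS = ln(5 · 8) = ln(40) ≈ 3.689
RHS = ln(5) · ln(8) ≈ 3.347

LHS ≠ RHS (they differ by about 0.3421), so the equation does not hold here.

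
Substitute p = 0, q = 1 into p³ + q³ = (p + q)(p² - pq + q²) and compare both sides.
LHS = 0³ + 1³ = 1
RHS = (0 + 1)(0² - 0·1 + 1²) = 1

LHS = RHS: the two sides agree.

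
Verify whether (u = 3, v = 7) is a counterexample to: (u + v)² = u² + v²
Substituting u = 3, v = 7:
LHS = (3 + 7)² = 100
RHS = 3² + 7² = 58

Since LHS ≠ RHS, this pair disproves the claim.

Answer: Yes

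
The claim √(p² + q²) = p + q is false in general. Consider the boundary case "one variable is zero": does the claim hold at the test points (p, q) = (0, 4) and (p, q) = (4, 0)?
Yes, holds at both test points

At (0, 4): LHS = 4, RHS = 4 → equal
At (4, 0): LHS = 4, RHS = 4 → equal

So the claim does hold at both of these boundary points, even though it is not an identity.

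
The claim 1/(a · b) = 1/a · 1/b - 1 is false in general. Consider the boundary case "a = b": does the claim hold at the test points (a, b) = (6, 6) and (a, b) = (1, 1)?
No, fails at both test points

At (6, 6): LHS = 1/36 ≠ RHS = -35/36
At (1, 1): LHS = 1 ≠ RHS = 0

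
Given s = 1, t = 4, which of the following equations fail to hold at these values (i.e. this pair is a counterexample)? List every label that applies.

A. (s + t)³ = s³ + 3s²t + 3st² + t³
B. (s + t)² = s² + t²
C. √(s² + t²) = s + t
Evaluating each claim at the given values:
A. LHS = 125, RHS = 125 → holds here (LHS = RHS)
B. LHS = 25, RHS = 17 → fails here (LHS ≠ RHS)
C. LHS = √(17) ≈ 4.123, RHS = 5 → fails here (LHS ≠ RHS)

Answer: B, C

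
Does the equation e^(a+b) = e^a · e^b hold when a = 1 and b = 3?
Holds

Substituting a = 1, b = 3:

LHS = e^(1+3) = e^4 ≈ 54.6
RHS = e^1 · e^3 = e^4 ≈ 54.6

LHS = RHS, so the equation holds at this point.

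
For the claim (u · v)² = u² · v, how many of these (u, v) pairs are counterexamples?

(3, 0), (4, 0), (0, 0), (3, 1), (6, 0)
0

Testing each pair:
(3, 0): LHS = 0, RHS = 0 → satisfies claim
(4, 0): LHS = 0, RHS = 0 → satisfies claim
(0, 0): LHS = 0, RHS = 0 → satisfies claim
(3, 1): LHS = 9, RHS = 9 → satisfies claim
(6, 0): LHS = 0, RHS = 0 → satisfies claim

That makes 0 counterexamples.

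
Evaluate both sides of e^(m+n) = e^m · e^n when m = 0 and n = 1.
LHS = e^(0+1) = e ≈ 2.718
RHS = e^0 · e^1 = e ≈ 2.718

LHS = RHS: the two sides agree.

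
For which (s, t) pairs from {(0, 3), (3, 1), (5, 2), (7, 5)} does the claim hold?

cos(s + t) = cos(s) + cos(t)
None

Testing each pair:
(0, 3): LHS = cos(3) ≈ -0.99, RHS = cos(3) + 1 ≈ 0.01001 → fails
(3, 1): LHS = cos(4) ≈ -0.6536, RHS = cos(3) + cos(1) ≈ -0.4497 → fails
(5, 2): LHS = cos(7) ≈ 0.7539, RHS = cos(2) + cos(5) ≈ -0.1325 → fails
(7, 5): LHS = cos(12) ≈ 0.8439, RHS = cos(5) + cos(7) ≈ 1.038 → fails

No pair satisfies the claim.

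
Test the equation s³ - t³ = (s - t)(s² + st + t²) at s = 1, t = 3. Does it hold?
Holds

Substituting s = 1, t = 3:

LHS = 1³ - 3³ = -26
RHS = (1 - 3)(1² + 1·3 + 3²) = -26

LHS = RHS, so the equation holds at this point.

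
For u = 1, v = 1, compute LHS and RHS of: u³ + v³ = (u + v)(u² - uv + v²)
LHS = 1³ + 1³ = 2
RHS = (1 + 1)(1² - 1·1 + 1²) = 2

LHS = RHS: the two sides agree.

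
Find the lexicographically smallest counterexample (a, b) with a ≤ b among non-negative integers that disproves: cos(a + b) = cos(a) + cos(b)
(a, b) = (0, 0)

Substituting (0, 0) into the claim:
LHS = cos(0 + 0) = 1
RHS = cos(0) + cos(0) = 2

Since LHS ≠ RHS, this pair disproves the claim, and no lexicographically smaller pair (a ≤ b, non-negative integers) does.

For instance (3, 7) is also a counterexample (LHS = cos(10) ≈ -0.8391, RHS = cos(3) + cos(7) ≈ -0.2361), but it's lexicographically larger.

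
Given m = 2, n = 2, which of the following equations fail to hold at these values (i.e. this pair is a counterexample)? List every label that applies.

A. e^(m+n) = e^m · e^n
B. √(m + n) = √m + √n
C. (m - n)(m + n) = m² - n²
B

Evaluating each claim at the given values:
A. LHS = e^4 ≈ 54.6, RHS = e^4 ≈ 54.6 → holds here (LHS = RHS)
B. LHS = 2, RHS = 2·√(2) ≈ 2.828 → fails here (LHS ≠ RHS)
C. LHS = 0, RHS = 0 → holds here (LHS = RHS)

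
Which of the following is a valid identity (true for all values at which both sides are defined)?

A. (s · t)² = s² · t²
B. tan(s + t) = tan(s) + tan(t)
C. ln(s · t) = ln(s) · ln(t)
A

A: holds — e.g. at (2, 7), both sides equal 196.
B: fails at (1, 5) — LHS = tan(6) ≈ -0.291, RHS = tan(5) + tan(1) ≈ -1.823.
C: fails at (3, 7) — LHS = ln(21) ≈ 3.045, RHS = ln(3)·ln(7) ≈ 2.138.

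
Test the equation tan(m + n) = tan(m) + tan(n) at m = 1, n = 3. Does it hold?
Substituting m = 1, n = 3:

LHS = tan(1 + 3) = tan(4) ≈ 1.158
RHS = tan(1) + tan(3) ≈ 1.415

LHS ≠ RHS, so the equation does not hold at this point.

Answer: Fails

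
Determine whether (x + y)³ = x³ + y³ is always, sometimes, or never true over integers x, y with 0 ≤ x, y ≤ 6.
It holds at (x, y) = (4, 0) (both sides equal 64), but fails at (x, y) = (3, 1) (LHS = 64, RHS = 28).

Answer: Sometimes true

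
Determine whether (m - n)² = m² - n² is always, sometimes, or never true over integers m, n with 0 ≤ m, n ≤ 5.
Sometimes true

It holds at (m, n) = (2, 0) (both sides equal 4), but fails at (m, n) = (4, 5) (LHS = 1, RHS = -9).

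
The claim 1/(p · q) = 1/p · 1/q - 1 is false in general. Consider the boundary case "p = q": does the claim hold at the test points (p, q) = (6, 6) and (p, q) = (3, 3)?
No, fails at both test points

At (6, 6): LHS = 1/36 ≠ RHS = -35/36
At (3, 3): LHS = 1/9 ≠ RHS = -8/9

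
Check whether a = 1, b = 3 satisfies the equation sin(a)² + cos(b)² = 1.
Substituting a = 1, b = 3:

LHS = sin(1)² + cos(3)² ≈ 1.688
RHS = 1

LHS ≠ RHS, so the equation does not hold at this point.

Answer: Fails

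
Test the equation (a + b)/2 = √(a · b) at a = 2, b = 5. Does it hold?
Fails

Substituting a = 2, b = 5:

LHS = (2 + 5)/2 = 7/2
RHS = √(2 · 5) = √(10) ≈ 3.162

LHS ≠ RHS, so the equation does not hold at this point.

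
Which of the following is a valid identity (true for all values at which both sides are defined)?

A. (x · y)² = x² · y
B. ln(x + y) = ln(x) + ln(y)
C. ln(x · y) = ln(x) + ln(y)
A: fails at (1, 2) — LHS = 4, RHS = 2.
B: fails at (2, 4) — LHS = ln(6) ≈ 1.792, RHS = ln(2) + ln(4) ≈ 2.079.
C: holds — e.g. at (6, 7), both sides equal ln(42) ≈ 3.738.

Answer: C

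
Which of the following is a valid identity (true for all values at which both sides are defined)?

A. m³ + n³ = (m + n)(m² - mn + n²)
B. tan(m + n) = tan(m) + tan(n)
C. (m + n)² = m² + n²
A

A: holds — e.g. at (1, 5), both sides equal 126.
B: fails at (5, 8) — LHS = tan(13) ≈ 0.463, RHS = tan(8) + tan(5) ≈ -10.18.
C: fails at (2, 7) — LHS = 81, RHS = 53.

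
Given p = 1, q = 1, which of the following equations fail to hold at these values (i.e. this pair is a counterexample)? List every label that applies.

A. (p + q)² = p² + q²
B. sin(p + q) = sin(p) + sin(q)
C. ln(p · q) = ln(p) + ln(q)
A, B

Evaluating each claim at the given values:
A. LHS = 4, RHS = 2 → fails here (LHS ≠ RHS)
B. LHS = sin(2) ≈ 0.9093, RHS = 2·sin(1) ≈ 1.683 → fails here (LHS ≠ RHS)
C. LHS = 0, RHS = 0 → holds here (LHS = RHS)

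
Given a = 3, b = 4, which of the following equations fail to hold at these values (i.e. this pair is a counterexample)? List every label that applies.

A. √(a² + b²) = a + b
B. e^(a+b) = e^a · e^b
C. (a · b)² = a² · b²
Evaluating each claim at the given values:
A. LHS = 5, RHS = 7 → fails here (LHS ≠ RHS)
B. LHS = e^7 ≈ 1097, RHS = e^7 ≈ 1097 → holds here (LHS = RHS)
C. LHS = 144, RHS = 144 → holds here (LHS = RHS)

Answer: A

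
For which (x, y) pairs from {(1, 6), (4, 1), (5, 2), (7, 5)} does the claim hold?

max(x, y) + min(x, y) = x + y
All pairs

Testing each pair:
(1, 6): LHS = 7, RHS = 7 → holds
(4, 1): LHS = 5, RHS = 5 → holds
(5, 2): LHS = 7, RHS = 7 → holds
(7, 5): LHS = 12, RHS = 12 → holds

Every pair satisfies the claim.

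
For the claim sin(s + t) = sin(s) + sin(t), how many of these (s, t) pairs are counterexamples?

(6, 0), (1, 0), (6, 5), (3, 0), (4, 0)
Testing each pair:
(6, 0): LHS = sin(6) ≈ -0.2794, RHS = sin(6) ≈ -0.2794 → satisfies claim
(1, 0): LHS = sin(1) ≈ 0.8415, RHS = sin(1) ≈ 0.8415 → satisfies claim
(6, 5): LHS = sin(11) ≈ -1, RHS = sin(5) + sin(6) ≈ -1.238 → counterexample
(3, 0): LHS = sin(3) ≈ 0.1411, RHS = sin(3) ≈ 0.1411 → satisfies claim
(4, 0): LHS = sin(4) ≈ -0.7568, RHS = sin(4) ≈ -0.7568 → satisfies claim

That makes 1 counterexample.

Answer: 1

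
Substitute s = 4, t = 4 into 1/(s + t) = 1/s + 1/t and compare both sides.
LHS = 1/(4 + 4) = 1/8
RHS = 1/4 + 1/4 = 1/2

LHS ≠ RHS, so the equation does not hold here.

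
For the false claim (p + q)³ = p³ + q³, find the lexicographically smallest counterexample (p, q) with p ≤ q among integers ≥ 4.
Substituting (4, 4) into the claim:
LHS = (4 + 4)³ = 512
RHS = 4³ + 4³ = 128

Since LHS ≠ RHS, this pair disproves the claim, and no lexicographically smaller pair (p ≤ q, integers ≥ 4) does.

For instance (4, 9) is also a counterexample (LHS = 2197, RHS = 793), but it's lexicographically larger.

Answer: (p, q) = (4, 4)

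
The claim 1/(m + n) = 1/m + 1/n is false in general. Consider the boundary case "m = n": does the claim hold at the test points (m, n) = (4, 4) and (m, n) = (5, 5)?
No, fails at both test points

At (4, 4): LHS = 1/8 ≠ RHS = 1/2
At (5, 5): LHS = 1/10 ≠ RHS = 2/5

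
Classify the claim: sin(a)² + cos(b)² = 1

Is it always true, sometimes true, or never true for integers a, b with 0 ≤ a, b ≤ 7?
It holds at (a, b) = (6, 6) (both sides equal 1), but fails at (a, b) = (3, 4) (LHS = sin(3)² + cos(4)² ≈ 0.4472, RHS = 1).

Answer: Sometimes true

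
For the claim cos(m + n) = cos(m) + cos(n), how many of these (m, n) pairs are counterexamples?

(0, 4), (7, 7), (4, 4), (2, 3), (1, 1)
5

Testing each pair:
(0, 4): LHS = cos(4) ≈ -0.6536, RHS = cos(4) + 1 ≈ 0.3464 → counterexample
(7, 7): LHS = cos(14) ≈ 0.1367, RHS = 2·cos(7) ≈ 1.508 → counterexample
(4, 4): LHS = cos(8) ≈ -0.1455, RHS = 2·cos(4) ≈ -1.307 → counterexample
(2, 3): LHS = cos(5) ≈ 0.2837, RHS = cos(3) + cos(2) ≈ -1.406 → counterexample
(1, 1): LHS = cos(2) ≈ -0.4161, RHS = 2·cos(1) ≈ 1.081 → counterexample

That makes 5 counterexamples.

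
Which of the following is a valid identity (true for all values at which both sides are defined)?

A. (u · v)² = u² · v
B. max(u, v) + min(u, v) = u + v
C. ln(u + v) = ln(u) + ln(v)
B

A: fails at (5, 5) — LHS = 625, RHS = 125.
B: holds — e.g. at (1, 3), both sides equal 4.
C: fails at (2, 5) — LHS = ln(7) ≈ 1.946, RHS = ln(2) + ln(5) ≈ 2.303.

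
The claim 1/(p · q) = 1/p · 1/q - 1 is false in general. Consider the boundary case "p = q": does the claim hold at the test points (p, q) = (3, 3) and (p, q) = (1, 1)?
At (3, 3): LHS = 1/9 ≠ RHS = -8/9
At (1, 1): LHS = 1 ≠ RHS = 0

Answer: No, fails at both test points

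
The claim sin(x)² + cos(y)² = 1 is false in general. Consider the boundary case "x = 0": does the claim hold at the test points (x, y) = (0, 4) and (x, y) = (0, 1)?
No, fails at both test points

At (0, 4): LHS = cos(4)² ≈ 0.4272 ≠ RHS = 1
At (0, 1): LHS = cos(1)² ≈ 0.2919 ≠ RHS = 1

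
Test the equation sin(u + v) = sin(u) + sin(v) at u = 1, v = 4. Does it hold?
Substituting u = 1, v = 4:

LHS = sin(1 + 4) = sin(5) ≈ -0.9589
RHS = sin(1) + sin(4) ≈ 0.08467

LHS ≠ RHS, so the equation does not hold at this point.

Answer: Fails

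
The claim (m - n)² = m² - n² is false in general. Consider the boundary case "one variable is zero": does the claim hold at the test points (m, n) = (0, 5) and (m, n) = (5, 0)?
At (0, 5): LHS = 25 ≠ RHS = -25
At (5, 0): LHS = 25, RHS = 25 → equal

Answer: Only at (5, 0)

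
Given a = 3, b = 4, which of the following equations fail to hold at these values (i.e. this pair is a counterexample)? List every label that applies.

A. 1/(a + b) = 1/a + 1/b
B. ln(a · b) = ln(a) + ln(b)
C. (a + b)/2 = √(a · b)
Evaluating each claim at the given values:
A. LHS = 1/7, RHS = 7/12 → fails here (LHS ≠ RHS)
B. LHS = ln(12) ≈ 2.485, RHS = ln(3) + ln(4) ≈ 2.485 → holds here (LHS = RHS)
C. LHS = 7/2, RHS = 2·√(3) ≈ 3.464 → fails here (LHS ≠ RHS)

Answer: A, C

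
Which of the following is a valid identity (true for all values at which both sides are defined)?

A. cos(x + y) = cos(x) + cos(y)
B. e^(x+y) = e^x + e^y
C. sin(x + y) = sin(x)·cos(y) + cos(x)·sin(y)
C

A: fails at (4, 4) — LHS = cos(8) ≈ -0.1455, RHS = 2·cos(4) ≈ -1.307.
B: fails at (2, 2) — LHS = e^4 ≈ 54.6, RHS = 2·e^2 ≈ 14.78.
C: holds — e.g. at (2, 2), both sides equal sin(4) ≈ -0.7568.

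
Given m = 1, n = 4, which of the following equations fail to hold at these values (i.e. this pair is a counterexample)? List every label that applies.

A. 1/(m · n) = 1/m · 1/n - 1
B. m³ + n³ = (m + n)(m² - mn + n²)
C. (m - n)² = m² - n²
Evaluating each claim at the given values:
A. LHS = 1/4, RHS = -3/4 → fails here (LHS ≠ RHS)
B. LHS = 65, RHS = 65 → holds here (LHS = RHS)
C. LHS = 9, RHS = -15 → fails here (LHS ≠ RHS)

Answer: A, C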